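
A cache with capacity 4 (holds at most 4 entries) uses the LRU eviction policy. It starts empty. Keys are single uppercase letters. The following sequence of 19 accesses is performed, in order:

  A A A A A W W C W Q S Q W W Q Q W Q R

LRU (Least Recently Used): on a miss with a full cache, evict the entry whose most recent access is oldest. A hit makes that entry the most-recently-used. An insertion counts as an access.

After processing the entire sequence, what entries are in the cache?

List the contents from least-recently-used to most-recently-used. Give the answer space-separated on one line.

Answer: S W Q R

Derivation:
LRU simulation (capacity=4):
  1. access A: MISS. Cache (LRU->MRU): [A]
  2. access A: HIT. Cache (LRU->MRU): [A]
  3. access A: HIT. Cache (LRU->MRU): [A]
  4. access A: HIT. Cache (LRU->MRU): [A]
  5. access A: HIT. Cache (LRU->MRU): [A]
  6. access W: MISS. Cache (LRU->MRU): [A W]
  7. access W: HIT. Cache (LRU->MRU): [A W]
  8. access C: MISS. Cache (LRU->MRU): [A W C]
  9. access W: HIT. Cache (LRU->MRU): [A C W]
  10. access Q: MISS. Cache (LRU->MRU): [A C W Q]
  11. access S: MISS, evict A. Cache (LRU->MRU): [C W Q S]
  12. access Q: HIT. Cache (LRU->MRU): [C W S Q]
  13. access W: HIT. Cache (LRU->MRU): [C S Q W]
  14. access W: HIT. Cache (LRU->MRU): [C S Q W]
  15. access Q: HIT. Cache (LRU->MRU): [C S W Q]
  16. access Q: HIT. Cache (LRU->MRU): [C S W Q]
  17. access W: HIT. Cache (LRU->MRU): [C S Q W]
  18. access Q: HIT. Cache (LRU->MRU): [C S W Q]
  19. access R: MISS, evict C. Cache (LRU->MRU): [S W Q R]
Total: 13 hits, 6 misses, 2 evictions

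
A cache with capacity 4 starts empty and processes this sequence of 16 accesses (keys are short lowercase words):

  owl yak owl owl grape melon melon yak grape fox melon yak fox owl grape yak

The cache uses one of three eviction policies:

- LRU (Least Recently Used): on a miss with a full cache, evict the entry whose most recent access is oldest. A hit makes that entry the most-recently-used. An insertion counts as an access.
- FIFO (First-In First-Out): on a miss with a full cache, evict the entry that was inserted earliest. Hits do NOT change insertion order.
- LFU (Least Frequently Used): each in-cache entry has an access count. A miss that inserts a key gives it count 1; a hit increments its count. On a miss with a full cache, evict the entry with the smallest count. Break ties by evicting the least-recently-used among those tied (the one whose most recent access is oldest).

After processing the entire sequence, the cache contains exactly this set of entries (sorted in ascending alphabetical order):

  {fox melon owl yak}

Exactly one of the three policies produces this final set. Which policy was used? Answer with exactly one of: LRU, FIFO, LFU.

Answer: FIFO

Derivation:
Simulating under each policy and comparing final sets:
  LRU: final set = {fox grape owl yak} -> differs
  FIFO: final set = {fox melon owl yak} -> MATCHES target
  LFU: final set = {fox grape owl yak} -> differs
Only FIFO produces the target set.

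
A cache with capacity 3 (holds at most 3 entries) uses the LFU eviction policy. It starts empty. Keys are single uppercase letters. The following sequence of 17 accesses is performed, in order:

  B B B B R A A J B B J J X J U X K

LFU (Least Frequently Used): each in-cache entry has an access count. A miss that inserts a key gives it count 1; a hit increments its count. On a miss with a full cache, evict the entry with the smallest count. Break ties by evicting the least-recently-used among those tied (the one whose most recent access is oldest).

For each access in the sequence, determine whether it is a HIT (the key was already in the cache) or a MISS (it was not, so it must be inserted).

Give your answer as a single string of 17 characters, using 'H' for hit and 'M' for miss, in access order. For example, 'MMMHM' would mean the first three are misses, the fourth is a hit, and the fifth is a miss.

Answer: MHHHMMHMHHHHMHMMM

Derivation:
LFU simulation (capacity=3):
  1. access B: MISS. Cache: [B(c=1)]
  2. access B: HIT, count now 2. Cache: [B(c=2)]
  3. access B: HIT, count now 3. Cache: [B(c=3)]
  4. access B: HIT, count now 4. Cache: [B(c=4)]
  5. access R: MISS. Cache: [R(c=1) B(c=4)]
  6. access A: MISS. Cache: [R(c=1) A(c=1) B(c=4)]
  7. access A: HIT, count now 2. Cache: [R(c=1) A(c=2) B(c=4)]
  8. access J: MISS, evict R(c=1). Cache: [J(c=1) A(c=2) B(c=4)]
  9. access B: HIT, count now 5. Cache: [J(c=1) A(c=2) B(c=5)]
  10. access B: HIT, count now 6. Cache: [J(c=1) A(c=2) B(c=6)]
  11. access J: HIT, count now 2. Cache: [A(c=2) J(c=2) B(c=6)]
  12. access J: HIT, count now 3. Cache: [A(c=2) J(c=3) B(c=6)]
  13. access X: MISS, evict A(c=2). Cache: [X(c=1) J(c=3) B(c=6)]
  14. access J: HIT, count now 4. Cache: [X(c=1) J(c=4) B(c=6)]
  15. access U: MISS, evict X(c=1). Cache: [U(c=1) J(c=4) B(c=6)]
  16. access X: MISS, evict U(c=1). Cache: [X(c=1) J(c=4) B(c=6)]
  17. access K: MISS, evict X(c=1). Cache: [K(c=1) J(c=4) B(c=6)]
Total: 9 hits, 8 misses, 5 evictions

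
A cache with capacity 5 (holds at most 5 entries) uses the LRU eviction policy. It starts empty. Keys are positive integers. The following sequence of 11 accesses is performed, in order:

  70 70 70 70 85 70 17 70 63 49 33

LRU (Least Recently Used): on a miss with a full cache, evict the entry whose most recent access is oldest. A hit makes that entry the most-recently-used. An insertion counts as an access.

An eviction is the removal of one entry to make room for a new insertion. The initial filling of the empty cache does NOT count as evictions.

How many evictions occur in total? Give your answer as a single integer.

Answer: 1

Derivation:
LRU simulation (capacity=5):
  1. access 70: MISS. Cache (LRU->MRU): [70]
  2. access 70: HIT. Cache (LRU->MRU): [70]
  3. access 70: HIT. Cache (LRU->MRU): [70]
  4. access 70: HIT. Cache (LRU->MRU): [70]
  5. access 85: MISS. Cache (LRU->MRU): [70 85]
  6. access 70: HIT. Cache (LRU->MRU): [85 70]
  7. access 17: MISS. Cache (LRU->MRU): [85 70 17]
  8. access 70: HIT. Cache (LRU->MRU): [85 17 70]
  9. access 63: MISS. Cache (LRU->MRU): [85 17 70 63]
  10. access 49: MISS. Cache (LRU->MRU): [85 17 70 63 49]
  11. access 33: MISS, evict 85. Cache (LRU->MRU): [17 70 63 49 33]
Total: 5 hits, 6 misses, 1 evictions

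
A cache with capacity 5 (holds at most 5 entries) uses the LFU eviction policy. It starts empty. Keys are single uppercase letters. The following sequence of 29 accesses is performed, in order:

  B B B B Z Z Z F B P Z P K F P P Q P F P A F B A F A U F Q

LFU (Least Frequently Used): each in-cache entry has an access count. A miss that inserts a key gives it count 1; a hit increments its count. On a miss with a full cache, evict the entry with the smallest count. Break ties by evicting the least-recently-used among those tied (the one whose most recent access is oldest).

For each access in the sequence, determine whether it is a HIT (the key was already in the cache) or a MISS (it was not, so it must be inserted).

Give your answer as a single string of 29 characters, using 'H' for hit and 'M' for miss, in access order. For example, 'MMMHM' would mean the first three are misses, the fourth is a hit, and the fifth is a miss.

Answer: MHHHMHHMHMHHMHHHMHHHMHHHHHMHM

Derivation:
LFU simulation (capacity=5):
  1. access B: MISS. Cache: [B(c=1)]
  2. access B: HIT, count now 2. Cache: [B(c=2)]
  3. access B: HIT, count now 3. Cache: [B(c=3)]
  4. access B: HIT, count now 4. Cache: [B(c=4)]
  5. access Z: MISS. Cache: [Z(c=1) B(c=4)]
  6. access Z: HIT, count now 2. Cache: [Z(c=2) B(c=4)]
  7. access Z: HIT, count now 3. Cache: [Z(c=3) B(c=4)]
  8. access F: MISS. Cache: [F(c=1) Z(c=3) B(c=4)]
  9. access B: HIT, count now 5. Cache: [F(c=1) Z(c=3) B(c=5)]
  10. access P: MISS. Cache: [F(c=1) P(c=1) Z(c=3) B(c=5)]
  11. access Z: HIT, count now 4. Cache: [F(c=1) P(c=1) Z(c=4) B(c=5)]
  12. access P: HIT, count now 2. Cache: [F(c=1) P(c=2) Z(c=4) B(c=5)]
  13. access K: MISS. Cache: [F(c=1) K(c=1) P(c=2) Z(c=4) B(c=5)]
  14. access F: HIT, count now 2. Cache: [K(c=1) P(c=2) F(c=2) Z(c=4) B(c=5)]
  15. access P: HIT, count now 3. Cache: [K(c=1) F(c=2) P(c=3) Z(c=4) B(c=5)]
  16. access P: HIT, count now 4. Cache: [K(c=1) F(c=2) Z(c=4) P(c=4) B(c=5)]
  17. access Q: MISS, evict K(c=1). Cache: [Q(c=1) F(c=2) Z(c=4) P(c=4) B(c=5)]
  18. access P: HIT, count now 5. Cache: [Q(c=1) F(c=2) Z(c=4) B(c=5) P(c=5)]
  19. access F: HIT, count now 3. Cache: [Q(c=1) F(c=3) Z(c=4) B(c=5) P(c=5)]
  20. access P: HIT, count now 6. Cache: [Q(c=1) F(c=3) Z(c=4) B(c=5) P(c=6)]
  21. access A: MISS, evict Q(c=1). Cache: [A(c=1) F(c=3) Z(c=4) B(c=5) P(c=6)]
  22. access F: HIT, count now 4. Cache: [A(c=1) Z(c=4) F(c=4) B(c=5) P(c=6)]
  23. access B: HIT, count now 6. Cache: [A(c=1) Z(c=4) F(c=4) P(c=6) B(c=6)]
  24. access A: HIT, count now 2. Cache: [A(c=2) Z(c=4) F(c=4) P(c=6) B(c=6)]
  25. access F: HIT, count now 5. Cache: [A(c=2) Z(c=4) F(c=5) P(c=6) B(c=6)]
  26. access A: HIT, count now 3. Cache: [A(c=3) Z(c=4) F(c=5) P(c=6) B(c=6)]
  27. access U: MISS, evict A(c=3). Cache: [U(c=1) Z(c=4) F(c=5) P(c=6) B(c=6)]
  28. access F: HIT, count now 6. Cache: [U(c=1) Z(c=4) P(c=6) B(c=6) F(c=6)]
  29. access Q: MISS, evict U(c=1). Cache: [Q(c=1) Z(c=4) P(c=6) B(c=6) F(c=6)]
Total: 20 hits, 9 misses, 4 evictions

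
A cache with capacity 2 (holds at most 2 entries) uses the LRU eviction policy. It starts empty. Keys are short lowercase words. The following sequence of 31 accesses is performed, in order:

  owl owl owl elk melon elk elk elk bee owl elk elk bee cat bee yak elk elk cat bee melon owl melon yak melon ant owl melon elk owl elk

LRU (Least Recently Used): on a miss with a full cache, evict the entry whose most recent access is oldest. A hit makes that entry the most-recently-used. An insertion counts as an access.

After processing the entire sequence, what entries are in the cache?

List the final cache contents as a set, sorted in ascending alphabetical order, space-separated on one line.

Answer: elk owl

Derivation:
LRU simulation (capacity=2):
  1. access owl: MISS. Cache (LRU->MRU): [owl]
  2. access owl: HIT. Cache (LRU->MRU): [owl]
  3. access owl: HIT. Cache (LRU->MRU): [owl]
  4. access elk: MISS. Cache (LRU->MRU): [owl elk]
  5. access melon: MISS, evict owl. Cache (LRU->MRU): [elk melon]
  6. access elk: HIT. Cache (LRU->MRU): [melon elk]
  7. access elk: HIT. Cache (LRU->MRU): [melon elk]
  8. access elk: HIT. Cache (LRU->MRU): [melon elk]
  9. access bee: MISS, evict melon. Cache (LRU->MRU): [elk bee]
  10. access owl: MISS, evict elk. Cache (LRU->MRU): [bee owl]
  11. access elk: MISS, evict bee. Cache (LRU->MRU): [owl elk]
  12. access elk: HIT. Cache (LRU->MRU): [owl elk]
  13. access bee: MISS, evict owl. Cache (LRU->MRU): [elk bee]
  14. access cat: MISS, evict elk. Cache (LRU->MRU): [bee cat]
  15. access bee: HIT. Cache (LRU->MRU): [cat bee]
  16. access yak: MISS, evict cat. Cache (LRU->MRU): [bee yak]
  17. access elk: MISS, evict bee. Cache (LRU->MRU): [yak elk]
  18. access elk: HIT. Cache (LRU->MRU): [yak elk]
  19. access cat: MISS, evict yak. Cache (LRU->MRU): [elk cat]
  20. access bee: MISS, evict elk. Cache (LRU->MRU): [cat bee]
  21. access melon: MISS, evict cat. Cache (LRU->MRU): [bee melon]
  22. access owl: MISS, evict bee. Cache (LRU->MRU): [melon owl]
  23. access melon: HIT. Cache (LRU->MRU): [owl melon]
  24. access yak: MISS, evict owl. Cache (LRU->MRU): [melon yak]
  25. access melon: HIT. Cache (LRU->MRU): [yak melon]
  26. access ant: MISS, evict yak. Cache (LRU->MRU): [melon ant]
  27. access owl: MISS, evict melon. Cache (LRU->MRU): [ant owl]
  28. access melon: MISS, evict ant. Cache (LRU->MRU): [owl melon]
  29. access elk: MISS, evict owl. Cache (LRU->MRU): [melon elk]
  30. access owl: MISS, evict melon. Cache (LRU->MRU): [elk owl]
  31. access elk: HIT. Cache (LRU->MRU): [owl elk]
Total: 11 hits, 20 misses, 18 evictions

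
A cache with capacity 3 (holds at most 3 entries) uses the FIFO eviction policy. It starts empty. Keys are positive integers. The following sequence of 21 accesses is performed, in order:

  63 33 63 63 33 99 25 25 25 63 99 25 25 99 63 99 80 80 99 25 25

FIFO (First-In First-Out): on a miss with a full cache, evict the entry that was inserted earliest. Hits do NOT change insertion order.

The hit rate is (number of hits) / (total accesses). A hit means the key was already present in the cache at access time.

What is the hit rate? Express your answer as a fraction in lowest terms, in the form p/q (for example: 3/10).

Answer: 13/21

Derivation:
FIFO simulation (capacity=3):
  1. access 63: MISS. Cache (old->new): [63]
  2. access 33: MISS. Cache (old->new): [63 33]
  3. access 63: HIT. Cache (old->new): [63 33]
  4. access 63: HIT. Cache (old->new): [63 33]
  5. access 33: HIT. Cache (old->new): [63 33]
  6. access 99: MISS. Cache (old->new): [63 33 99]
  7. access 25: MISS, evict 63. Cache (old->new): [33 99 25]
  8. access 25: HIT. Cache (old->new): [33 99 25]
  9. access 25: HIT. Cache (old->new): [33 99 25]
  10. access 63: MISS, evict 33. Cache (old->new): [99 25 63]
  11. access 99: HIT. Cache (old->new): [99 25 63]
  12. access 25: HIT. Cache (old->new): [99 25 63]
  13. access 25: HIT. Cache (old->new): [99 25 63]
  14. access 99: HIT. Cache (old->new): [99 25 63]
  15. access 63: HIT. Cache (old->new): [99 25 63]
  16. access 99: HIT. Cache (old->new): [99 25 63]
  17. access 80: MISS, evict 99. Cache (old->new): [25 63 80]
  18. access 80: HIT. Cache (old->new): [25 63 80]
  19. access 99: MISS, evict 25. Cache (old->new): [63 80 99]
  20. access 25: MISS, evict 63. Cache (old->new): [80 99 25]
  21. access 25: HIT. Cache (old->new): [80 99 25]
Total: 13 hits, 8 misses, 5 evictions

Hit rate = 13/21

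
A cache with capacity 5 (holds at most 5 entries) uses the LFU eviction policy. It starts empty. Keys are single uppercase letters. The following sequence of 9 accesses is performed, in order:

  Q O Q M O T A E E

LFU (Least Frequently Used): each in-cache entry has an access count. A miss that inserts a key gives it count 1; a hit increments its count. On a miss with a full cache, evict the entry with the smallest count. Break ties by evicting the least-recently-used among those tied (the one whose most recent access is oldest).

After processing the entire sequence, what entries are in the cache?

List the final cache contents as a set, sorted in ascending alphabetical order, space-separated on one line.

LFU simulation (capacity=5):
  1. access Q: MISS. Cache: [Q(c=1)]
  2. access O: MISS. Cache: [Q(c=1) O(c=1)]
  3. access Q: HIT, count now 2. Cache: [O(c=1) Q(c=2)]
  4. access M: MISS. Cache: [O(c=1) M(c=1) Q(c=2)]
  5. access O: HIT, count now 2. Cache: [M(c=1) Q(c=2) O(c=2)]
  6. access T: MISS. Cache: [M(c=1) T(c=1) Q(c=2) O(c=2)]
  7. access A: MISS. Cache: [M(c=1) T(c=1) A(c=1) Q(c=2) O(c=2)]
  8. access E: MISS, evict M(c=1). Cache: [T(c=1) A(c=1) E(c=1) Q(c=2) O(c=2)]
  9. access E: HIT, count now 2. Cache: [T(c=1) A(c=1) Q(c=2) O(c=2) E(c=2)]
Total: 3 hits, 6 misses, 1 evictions

Answer: A E O Q T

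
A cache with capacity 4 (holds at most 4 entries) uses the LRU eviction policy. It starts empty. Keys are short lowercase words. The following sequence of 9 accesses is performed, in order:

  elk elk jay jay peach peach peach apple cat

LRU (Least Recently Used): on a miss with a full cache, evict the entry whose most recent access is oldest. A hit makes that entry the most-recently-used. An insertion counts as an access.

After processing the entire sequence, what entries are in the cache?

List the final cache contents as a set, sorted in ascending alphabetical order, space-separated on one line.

LRU simulation (capacity=4):
  1. access elk: MISS. Cache (LRU->MRU): [elk]
  2. access elk: HIT. Cache (LRU->MRU): [elk]
  3. access jay: MISS. Cache (LRU->MRU): [elk jay]
  4. access jay: HIT. Cache (LRU->MRU): [elk jay]
  5. access peach: MISS. Cache (LRU->MRU): [elk jay peach]
  6. access peach: HIT. Cache (LRU->MRU): [elk jay peach]
  7. access peach: HIT. Cache (LRU->MRU): [elk jay peach]
  8. access apple: MISS. Cache (LRU->MRU): [elk jay peach apple]
  9. access cat: MISS, evict elk. Cache (LRU->MRU): [jay peach apple cat]
Total: 4 hits, 5 misses, 1 evictions

Answer: apple cat jay peach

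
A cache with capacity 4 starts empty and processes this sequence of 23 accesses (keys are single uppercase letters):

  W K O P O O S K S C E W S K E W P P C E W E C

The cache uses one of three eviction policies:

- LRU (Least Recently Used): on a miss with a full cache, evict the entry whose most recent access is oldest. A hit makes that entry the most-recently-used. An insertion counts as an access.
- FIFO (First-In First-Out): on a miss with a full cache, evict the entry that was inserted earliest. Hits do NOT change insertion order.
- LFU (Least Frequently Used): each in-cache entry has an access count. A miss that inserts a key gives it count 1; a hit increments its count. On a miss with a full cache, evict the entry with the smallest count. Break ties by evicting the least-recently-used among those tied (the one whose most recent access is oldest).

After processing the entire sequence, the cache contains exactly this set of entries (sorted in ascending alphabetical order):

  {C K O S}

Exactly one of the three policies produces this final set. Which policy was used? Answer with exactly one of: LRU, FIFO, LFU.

Answer: LFU

Derivation:
Simulating under each policy and comparing final sets:
  LRU: final set = {C E P W} -> differs
  FIFO: final set = {C E P W} -> differs
  LFU: final set = {C K O S} -> MATCHES target
Only LFU produces the target set.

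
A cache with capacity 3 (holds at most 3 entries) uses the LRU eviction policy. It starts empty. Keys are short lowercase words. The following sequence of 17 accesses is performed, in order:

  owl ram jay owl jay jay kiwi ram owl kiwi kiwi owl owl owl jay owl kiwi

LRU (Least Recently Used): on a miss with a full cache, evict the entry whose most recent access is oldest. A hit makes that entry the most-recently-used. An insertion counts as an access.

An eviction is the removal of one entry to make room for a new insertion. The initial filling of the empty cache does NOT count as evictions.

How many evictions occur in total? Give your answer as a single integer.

LRU simulation (capacity=3):
  1. access owl: MISS. Cache (LRU->MRU): [owl]
  2. access ram: MISS. Cache (LRU->MRU): [owl ram]
  3. access jay: MISS. Cache (LRU->MRU): [owl ram jay]
  4. access owl: HIT. Cache (LRU->MRU): [ram jay owl]
  5. access jay: HIT. Cache (LRU->MRU): [ram owl jay]
  6. access jay: HIT. Cache (LRU->MRU): [ram owl jay]
  7. access kiwi: MISS, evict ram. Cache (LRU->MRU): [owl jay kiwi]
  8. access ram: MISS, evict owl. Cache (LRU->MRU): [jay kiwi ram]
  9. access owl: MISS, evict jay. Cache (LRU->MRU): [kiwi ram owl]
  10. access kiwi: HIT. Cache (LRU->MRU): [ram owl kiwi]
  11. access kiwi: HIT. Cache (LRU->MRU): [ram owl kiwi]
  12. access owl: HIT. Cache (LRU->MRU): [ram kiwi owl]
  13. access owl: HIT. Cache (LRU->MRU): [ram kiwi owl]
  14. access owl: HIT. Cache (LRU->MRU): [ram kiwi owl]
  15. access jay: MISS, evict ram. Cache (LRU->MRU): [kiwi owl jay]
  16. access owl: HIT. Cache (LRU->MRU): [kiwi jay owl]
  17. access kiwi: HIT. Cache (LRU->MRU): [jay owl kiwi]
Total: 10 hits, 7 misses, 4 evictions

Answer: 4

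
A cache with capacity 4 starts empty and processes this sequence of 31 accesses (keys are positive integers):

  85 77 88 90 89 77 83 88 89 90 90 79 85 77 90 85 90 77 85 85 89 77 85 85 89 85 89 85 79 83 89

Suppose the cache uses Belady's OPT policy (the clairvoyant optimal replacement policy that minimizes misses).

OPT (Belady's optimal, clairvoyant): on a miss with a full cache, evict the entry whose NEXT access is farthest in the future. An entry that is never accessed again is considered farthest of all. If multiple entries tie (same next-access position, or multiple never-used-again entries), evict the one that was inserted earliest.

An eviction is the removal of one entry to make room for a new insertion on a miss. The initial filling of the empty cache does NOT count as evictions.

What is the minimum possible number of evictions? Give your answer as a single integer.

Answer: 7

Derivation:
OPT (Belady) simulation (capacity=4):
  1. access 85: MISS. Cache: [85]
  2. access 77: MISS. Cache: [85 77]
  3. access 88: MISS. Cache: [85 77 88]
  4. access 90: MISS. Cache: [85 77 88 90]
  5. access 89: MISS, evict 85 (next use: step 13). Cache: [77 88 90 89]
  6. access 77: HIT. Next use of 77: step 14. Cache: [77 88 90 89]
  7. access 83: MISS, evict 77 (next use: step 14). Cache: [88 90 89 83]
  8. access 88: HIT. Next use of 88: never. Cache: [88 90 89 83]
  9. access 89: HIT. Next use of 89: step 21. Cache: [88 90 89 83]
  10. access 90: HIT. Next use of 90: step 11. Cache: [88 90 89 83]
  11. access 90: HIT. Next use of 90: step 15. Cache: [88 90 89 83]
  12. access 79: MISS, evict 88 (next use: never). Cache: [90 89 83 79]
  13. access 85: MISS, evict 83 (next use: step 30). Cache: [90 89 79 85]
  14. access 77: MISS, evict 79 (next use: step 29). Cache: [90 89 85 77]
  15. access 90: HIT. Next use of 90: step 17. Cache: [90 89 85 77]
  16. access 85: HIT. Next use of 85: step 19. Cache: [90 89 85 77]
  17. access 90: HIT. Next use of 90: never. Cache: [90 89 85 77]
  18. access 77: HIT. Next use of 77: step 22. Cache: [90 89 85 77]
  19. access 85: HIT. Next use of 85: step 20. Cache: [90 89 85 77]
  20. access 85: HIT. Next use of 85: step 23. Cache: [90 89 85 77]
  21. access 89: HIT. Next use of 89: step 25. Cache: [90 89 85 77]
  22. access 77: HIT. Next use of 77: never. Cache: [90 89 85 77]
  23. access 85: HIT. Next use of 85: step 24. Cache: [90 89 85 77]
  24. access 85: HIT. Next use of 85: step 26. Cache: [90 89 85 77]
  25. access 89: HIT. Next use of 89: step 27. Cache: [90 89 85 77]
  26. access 85: HIT. Next use of 85: step 28. Cache: [90 89 85 77]
  27. access 89: HIT. Next use of 89: step 31. Cache: [90 89 85 77]
  28. access 85: HIT. Next use of 85: never. Cache: [90 89 85 77]
  29. access 79: MISS, evict 90 (next use: never). Cache: [89 85 77 79]
  30. access 83: MISS, evict 85 (next use: never). Cache: [89 77 79 83]
  31. access 89: HIT. Next use of 89: never. Cache: [89 77 79 83]
Total: 20 hits, 11 misses, 7 evictions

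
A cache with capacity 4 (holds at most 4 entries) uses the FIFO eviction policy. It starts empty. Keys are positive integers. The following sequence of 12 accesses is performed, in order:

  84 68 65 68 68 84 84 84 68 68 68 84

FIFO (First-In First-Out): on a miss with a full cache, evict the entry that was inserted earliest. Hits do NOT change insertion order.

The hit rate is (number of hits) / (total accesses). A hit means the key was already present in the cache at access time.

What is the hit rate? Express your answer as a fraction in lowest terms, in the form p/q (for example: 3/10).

Answer: 3/4

Derivation:
FIFO simulation (capacity=4):
  1. access 84: MISS. Cache (old->new): [84]
  2. access 68: MISS. Cache (old->new): [84 68]
  3. access 65: MISS. Cache (old->new): [84 68 65]
  4. access 68: HIT. Cache (old->new): [84 68 65]
  5. access 68: HIT. Cache (old->new): [84 68 65]
  6. access 84: HIT. Cache (old->new): [84 68 65]
  7. access 84: HIT. Cache (old->new): [84 68 65]
  8. access 84: HIT. Cache (old->new): [84 68 65]
  9. access 68: HIT. Cache (old->new): [84 68 65]
  10. access 68: HIT. Cache (old->new): [84 68 65]
  11. access 68: HIT. Cache (old->new): [84 68 65]
  12. access 84: HIT. Cache (old->new): [84 68 65]
Total: 9 hits, 3 misses, 0 evictions

Hit rate = 9/12 = 3/4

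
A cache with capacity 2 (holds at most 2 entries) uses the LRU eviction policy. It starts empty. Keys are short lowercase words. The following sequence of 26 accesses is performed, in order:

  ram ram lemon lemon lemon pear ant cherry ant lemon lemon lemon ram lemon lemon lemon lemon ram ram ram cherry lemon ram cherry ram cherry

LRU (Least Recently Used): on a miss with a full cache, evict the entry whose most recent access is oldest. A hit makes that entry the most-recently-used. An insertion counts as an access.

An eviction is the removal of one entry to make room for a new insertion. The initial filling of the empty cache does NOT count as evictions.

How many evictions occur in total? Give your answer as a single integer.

Answer: 9

Derivation:
LRU simulation (capacity=2):
  1. access ram: MISS. Cache (LRU->MRU): [ram]
  2. access ram: HIT. Cache (LRU->MRU): [ram]
  3. access lemon: MISS. Cache (LRU->MRU): [ram lemon]
  4. access lemon: HIT. Cache (LRU->MRU): [ram lemon]
  5. access lemon: HIT. Cache (LRU->MRU): [ram lemon]
  6. access pear: MISS, evict ram. Cache (LRU->MRU): [lemon pear]
  7. access ant: MISS, evict lemon. Cache (LRU->MRU): [pear ant]
  8. access cherry: MISS, evict pear. Cache (LRU->MRU): [ant cherry]
  9. access ant: HIT. Cache (LRU->MRU): [cherry ant]
  10. access lemon: MISS, evict cherry. Cache (LRU->MRU): [ant lemon]
  11. access lemon: HIT. Cache (LRU->MRU): [ant lemon]
  12. access lemon: HIT. Cache (LRU->MRU): [ant lemon]
  13. access ram: MISS, evict ant. Cache (LRU->MRU): [lemon ram]
  14. access lemon: HIT. Cache (LRU->MRU): [ram lemon]
  15. access lemon: HIT. Cache (LRU->MRU): [ram lemon]
  16. access lemon: HIT. Cache (LRU->MRU): [ram lemon]
  17. access lemon: HIT. Cache (LRU->MRU): [ram lemon]
  18. access ram: HIT. Cache (LRU->MRU): [lemon ram]
  19. access ram: HIT. Cache (LRU->MRU): [lemon ram]
  20. access ram: HIT. Cache (LRU->MRU): [lemon ram]
  21. access cherry: MISS, evict lemon. Cache (LRU->MRU): [ram cherry]
  22. access lemon: MISS, evict ram. Cache (LRU->MRU): [cherry lemon]
  23. access ram: MISS, evict cherry. Cache (LRU->MRU): [lemon ram]
  24. access cherry: MISS, evict lemon. Cache (LRU->MRU): [ram cherry]
  25. access ram: HIT. Cache (LRU->MRU): [cherry ram]
  26. access cherry: HIT. Cache (LRU->MRU): [ram cherry]
Total: 15 hits, 11 misses, 9 evictions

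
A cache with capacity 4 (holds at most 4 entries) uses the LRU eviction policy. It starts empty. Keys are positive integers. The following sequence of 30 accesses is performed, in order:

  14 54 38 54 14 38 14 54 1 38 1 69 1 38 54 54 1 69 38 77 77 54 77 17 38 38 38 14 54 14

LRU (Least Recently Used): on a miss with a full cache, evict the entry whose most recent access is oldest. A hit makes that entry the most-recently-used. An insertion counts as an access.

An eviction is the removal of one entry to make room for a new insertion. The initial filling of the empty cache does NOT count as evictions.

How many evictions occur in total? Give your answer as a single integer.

Answer: 6

Derivation:
LRU simulation (capacity=4):
  1. access 14: MISS. Cache (LRU->MRU): [14]
  2. access 54: MISS. Cache (LRU->MRU): [14 54]
  3. access 38: MISS. Cache (LRU->MRU): [14 54 38]
  4. access 54: HIT. Cache (LRU->MRU): [14 38 54]
  5. access 14: HIT. Cache (LRU->MRU): [38 54 14]
  6. access 38: HIT. Cache (LRU->MRU): [54 14 38]
  7. access 14: HIT. Cache (LRU->MRU): [54 38 14]
  8. access 54: HIT. Cache (LRU->MRU): [38 14 54]
  9. access 1: MISS. Cache (LRU->MRU): [38 14 54 1]
  10. access 38: HIT. Cache (LRU->MRU): [14 54 1 38]
  11. access 1: HIT. Cache (LRU->MRU): [14 54 38 1]
  12. access 69: MISS, evict 14. Cache (LRU->MRU): [54 38 1 69]
  13. access 1: HIT. Cache (LRU->MRU): [54 38 69 1]
  14. access 38: HIT. Cache (LRU->MRU): [54 69 1 38]
  15. access 54: HIT. Cache (LRU->MRU): [69 1 38 54]
  16. access 54: HIT. Cache (LRU->MRU): [69 1 38 54]
  17. access 1: HIT. Cache (LRU->MRU): [69 38 54 1]
  18. access 69: HIT. Cache (LRU->MRU): [38 54 1 69]
  19. access 38: HIT. Cache (LRU->MRU): [54 1 69 38]
  20. access 77: MISS, evict 54. Cache (LRU->MRU): [1 69 38 77]
  21. access 77: HIT. Cache (LRU->MRU): [1 69 38 77]
  22. access 54: MISS, evict 1. Cache (LRU->MRU): [69 38 77 54]
  23. access 77: HIT. Cache (LRU->MRU): [69 38 54 77]
  24. access 17: MISS, evict 69. Cache (LRU->MRU): [38 54 77 17]
  25. access 38: HIT. Cache (LRU->MRU): [54 77 17 38]
  26. access 38: HIT. Cache (LRU->MRU): [54 77 17 38]
  27. access 38: HIT. Cache (LRU->MRU): [54 77 17 38]
  28. access 14: MISS, evict 54. Cache (LRU->MRU): [77 17 38 14]
  29. access 54: MISS, evict 77. Cache (LRU->MRU): [17 38 14 54]
  30. access 14: HIT. Cache (LRU->MRU): [17 38 54 14]
Total: 20 hits, 10 misses, 6 evictions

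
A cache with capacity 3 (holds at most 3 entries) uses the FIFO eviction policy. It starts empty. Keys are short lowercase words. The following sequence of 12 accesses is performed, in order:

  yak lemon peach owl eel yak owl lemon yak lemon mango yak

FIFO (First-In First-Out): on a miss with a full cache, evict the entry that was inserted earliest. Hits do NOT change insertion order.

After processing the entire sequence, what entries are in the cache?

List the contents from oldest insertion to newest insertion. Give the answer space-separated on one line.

Answer: yak lemon mango

Derivation:
FIFO simulation (capacity=3):
  1. access yak: MISS. Cache (old->new): [yak]
  2. access lemon: MISS. Cache (old->new): [yak lemon]
  3. access peach: MISS. Cache (old->new): [yak lemon peach]
  4. access owl: MISS, evict yak. Cache (old->new): [lemon peach owl]
  5. access eel: MISS, evict lemon. Cache (old->new): [peach owl eel]
  6. access yak: MISS, evict peach. Cache (old->new): [owl eel yak]
  7. access owl: HIT. Cache (old->new): [owl eel yak]
  8. access lemon: MISS, evict owl. Cache (old->new): [eel yak lemon]
  9. access yak: HIT. Cache (old->new): [eel yak lemon]
  10. access lemon: HIT. Cache (old->new): [eel yak lemon]
  11. access mango: MISS, evict eel. Cache (old->new): [yak lemon mango]
  12. access yak: HIT. Cache (old->new): [yak lemon mango]
Total: 4 hits, 8 misses, 5 evictions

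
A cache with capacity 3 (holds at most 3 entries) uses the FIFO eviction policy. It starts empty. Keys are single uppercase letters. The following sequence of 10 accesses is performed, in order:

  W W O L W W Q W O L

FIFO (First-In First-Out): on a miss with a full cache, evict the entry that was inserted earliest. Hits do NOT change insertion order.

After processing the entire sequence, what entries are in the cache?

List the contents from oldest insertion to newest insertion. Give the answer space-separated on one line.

FIFO simulation (capacity=3):
  1. access W: MISS. Cache (old->new): [W]
  2. access W: HIT. Cache (old->new): [W]
  3. access O: MISS. Cache (old->new): [W O]
  4. access L: MISS. Cache (old->new): [W O L]
  5. access W: HIT. Cache (old->new): [W O L]
  6. access W: HIT. Cache (old->new): [W O L]
  7. access Q: MISS, evict W. Cache (old->new): [O L Q]
  8. access W: MISS, evict O. Cache (old->new): [L Q W]
  9. access O: MISS, evict L. Cache (old->new): [Q W O]
  10. access L: MISS, evict Q. Cache (old->new): [W O L]
Total: 3 hits, 7 misses, 4 evictions

Answer: W O L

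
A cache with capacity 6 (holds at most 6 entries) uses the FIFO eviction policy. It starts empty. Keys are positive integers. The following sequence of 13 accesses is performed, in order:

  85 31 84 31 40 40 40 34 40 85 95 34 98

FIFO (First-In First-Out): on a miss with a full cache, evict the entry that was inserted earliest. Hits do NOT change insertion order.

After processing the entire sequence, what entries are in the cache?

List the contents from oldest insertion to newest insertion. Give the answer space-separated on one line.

FIFO simulation (capacity=6):
  1. access 85: MISS. Cache (old->new): [85]
  2. access 31: MISS. Cache (old->new): [85 31]
  3. access 84: MISS. Cache (old->new): [85 31 84]
  4. access 31: HIT. Cache (old->new): [85 31 84]
  5. access 40: MISS. Cache (old->new): [85 31 84 40]
  6. access 40: HIT. Cache (old->new): [85 31 84 40]
  7. access 40: HIT. Cache (old->new): [85 31 84 40]
  8. access 34: MISS. Cache (old->new): [85 31 84 40 34]
  9. access 40: HIT. Cache (old->new): [85 31 84 40 34]
  10. access 85: HIT. Cache (old->new): [85 31 84 40 34]
  11. access 95: MISS. Cache (old->new): [85 31 84 40 34 95]
  12. access 34: HIT. Cache (old->new): [85 31 84 40 34 95]
  13. access 98: MISS, evict 85. Cache (old->new): [31 84 40 34 95 98]
Total: 6 hits, 7 misses, 1 evictions

Answer: 31 84 40 34 95 98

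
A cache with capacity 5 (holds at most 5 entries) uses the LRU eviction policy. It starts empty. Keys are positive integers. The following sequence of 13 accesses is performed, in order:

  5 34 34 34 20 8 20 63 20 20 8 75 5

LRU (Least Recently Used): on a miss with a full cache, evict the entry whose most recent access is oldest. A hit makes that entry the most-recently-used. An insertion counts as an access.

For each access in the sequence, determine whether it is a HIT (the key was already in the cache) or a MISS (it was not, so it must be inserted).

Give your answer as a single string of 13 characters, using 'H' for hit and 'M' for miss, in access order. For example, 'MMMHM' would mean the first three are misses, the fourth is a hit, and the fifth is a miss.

Answer: MMHHMMHMHHHMM

Derivation:
LRU simulation (capacity=5):
  1. access 5: MISS. Cache (LRU->MRU): [5]
  2. access 34: MISS. Cache (LRU->MRU): [5 34]
  3. access 34: HIT. Cache (LRU->MRU): [5 34]
  4. access 34: HIT. Cache (LRU->MRU): [5 34]
  5. access 20: MISS. Cache (LRU->MRU): [5 34 20]
  6. access 8: MISS. Cache (LRU->MRU): [5 34 20 8]
  7. access 20: HIT. Cache (LRU->MRU): [5 34 8 20]
  8. access 63: MISS. Cache (LRU->MRU): [5 34 8 20 63]
  9. access 20: HIT. Cache (LRU->MRU): [5 34 8 63 20]
  10. access 20: HIT. Cache (LRU->MRU): [5 34 8 63 20]
  11. access 8: HIT. Cache (LRU->MRU): [5 34 63 20 8]
  12. access 75: MISS, evict 5. Cache (LRU->MRU): [34 63 20 8 75]
  13. access 5: MISS, evict 34. Cache (LRU->MRU): [63 20 8 75 5]
Total: 6 hits, 7 misses, 2 evictions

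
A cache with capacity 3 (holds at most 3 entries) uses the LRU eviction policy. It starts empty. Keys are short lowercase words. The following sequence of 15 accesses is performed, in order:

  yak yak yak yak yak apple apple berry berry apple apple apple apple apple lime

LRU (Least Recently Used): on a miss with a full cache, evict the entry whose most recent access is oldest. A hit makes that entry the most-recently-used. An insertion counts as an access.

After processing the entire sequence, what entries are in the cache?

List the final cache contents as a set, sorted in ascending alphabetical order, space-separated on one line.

Answer: apple berry lime

Derivation:
LRU simulation (capacity=3):
  1. access yak: MISS. Cache (LRU->MRU): [yak]
  2. access yak: HIT. Cache (LRU->MRU): [yak]
  3. access yak: HIT. Cache (LRU->MRU): [yak]
  4. access yak: HIT. Cache (LRU->MRU): [yak]
  5. access yak: HIT. Cache (LRU->MRU): [yak]
  6. access apple: MISS. Cache (LRU->MRU): [yak apple]
  7. access apple: HIT. Cache (LRU->MRU): [yak apple]
  8. access berry: MISS. Cache (LRU->MRU): [yak apple berry]
  9. access berry: HIT. Cache (LRU->MRU): [yak apple berry]
  10. access apple: HIT. Cache (LRU->MRU): [yak berry apple]
  11. access apple: HIT. Cache (LRU->MRU): [yak berry apple]
  12. access apple: HIT. Cache (LRU->MRU): [yak berry apple]
  13. access apple: HIT. Cache (LRU->MRU): [yak berry apple]
  14. access apple: HIT. Cache (LRU->MRU): [yak berry apple]
  15. access lime: MISS, evict yak. Cache (LRU->MRU): [berry apple lime]
Total: 11 hits, 4 misses, 1 evictions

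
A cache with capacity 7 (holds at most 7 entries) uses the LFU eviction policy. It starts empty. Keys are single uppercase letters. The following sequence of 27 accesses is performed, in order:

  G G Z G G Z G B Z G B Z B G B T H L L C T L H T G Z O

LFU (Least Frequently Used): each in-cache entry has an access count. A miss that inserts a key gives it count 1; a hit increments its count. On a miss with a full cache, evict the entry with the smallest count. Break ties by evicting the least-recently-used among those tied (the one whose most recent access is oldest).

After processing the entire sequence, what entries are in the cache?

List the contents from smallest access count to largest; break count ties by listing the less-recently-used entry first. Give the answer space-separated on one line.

LFU simulation (capacity=7):
  1. access G: MISS. Cache: [G(c=1)]
  2. access G: HIT, count now 2. Cache: [G(c=2)]
  3. access Z: MISS. Cache: [Z(c=1) G(c=2)]
  4. access G: HIT, count now 3. Cache: [Z(c=1) G(c=3)]
  5. access G: HIT, count now 4. Cache: [Z(c=1) G(c=4)]
  6. access Z: HIT, count now 2. Cache: [Z(c=2) G(c=4)]
  7. access G: HIT, count now 5. Cache: [Z(c=2) G(c=5)]
  8. access B: MISS. Cache: [B(c=1) Z(c=2) G(c=5)]
  9. access Z: HIT, count now 3. Cache: [B(c=1) Z(c=3) G(c=5)]
  10. access G: HIT, count now 6. Cache: [B(c=1) Z(c=3) G(c=6)]
  11. access B: HIT, count now 2. Cache: [B(c=2) Z(c=3) G(c=6)]
  12. access Z: HIT, count now 4. Cache: [B(c=2) Z(c=4) G(c=6)]
  13. access B: HIT, count now 3. Cache: [B(c=3) Z(c=4) G(c=6)]
  14. access G: HIT, count now 7. Cache: [B(c=3) Z(c=4) G(c=7)]
  15. access B: HIT, count now 4. Cache: [Z(c=4) B(c=4) G(c=7)]
  16. access T: MISS. Cache: [T(c=1) Z(c=4) B(c=4) G(c=7)]
  17. access H: MISS. Cache: [T(c=1) H(c=1) Z(c=4) B(c=4) G(c=7)]
  18. access L: MISS. Cache: [T(c=1) H(c=1) L(c=1) Z(c=4) B(c=4) G(c=7)]
  19. access L: HIT, count now 2. Cache: [T(c=1) H(c=1) L(c=2) Z(c=4) B(c=4) G(c=7)]
  20. access C: MISS. Cache: [T(c=1) H(c=1) C(c=1) L(c=2) Z(c=4) B(c=4) G(c=7)]
  21. access T: HIT, count now 2. Cache: [H(c=1) C(c=1) L(c=2) T(c=2) Z(c=4) B(c=4) G(c=7)]
  22. access L: HIT, count now 3. Cache: [H(c=1) C(c=1) T(c=2) L(c=3) Z(c=4) B(c=4) G(c=7)]
  23. access H: HIT, count now 2. Cache: [C(c=1) T(c=2) H(c=2) L(c=3) Z(c=4) B(c=4) G(c=7)]
  24. access T: HIT, count now 3. Cache: [C(c=1) H(c=2) L(c=3) T(c=3) Z(c=4) B(c=4) G(c=7)]
  25. access G: HIT, count now 8. Cache: [C(c=1) H(c=2) L(c=3) T(c=3) Z(c=4) B(c=4) G(c=8)]
  26. access Z: HIT, count now 5. Cache: [C(c=1) H(c=2) L(c=3) T(c=3) B(c=4) Z(c=5) G(c=8)]
  27. access O: MISS, evict C(c=1). Cache: [O(c=1) H(c=2) L(c=3) T(c=3) B(c=4) Z(c=5) G(c=8)]
Total: 19 hits, 8 misses, 1 evictions

Answer: O H L T B Z G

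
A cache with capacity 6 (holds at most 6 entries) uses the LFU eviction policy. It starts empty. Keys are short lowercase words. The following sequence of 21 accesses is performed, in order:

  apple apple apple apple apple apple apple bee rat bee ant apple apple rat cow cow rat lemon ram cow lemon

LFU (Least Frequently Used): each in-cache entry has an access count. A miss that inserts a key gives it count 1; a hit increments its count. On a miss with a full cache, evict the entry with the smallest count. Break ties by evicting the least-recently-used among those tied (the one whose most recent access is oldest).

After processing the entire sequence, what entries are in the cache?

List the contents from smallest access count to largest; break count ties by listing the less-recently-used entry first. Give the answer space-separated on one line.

Answer: ram bee lemon rat cow apple

Derivation:
LFU simulation (capacity=6):
  1. access apple: MISS. Cache: [apple(c=1)]
  2. access apple: HIT, count now 2. Cache: [apple(c=2)]
  3. access apple: HIT, count now 3. Cache: [apple(c=3)]
  4. access apple: HIT, count now 4. Cache: [apple(c=4)]
  5. access apple: HIT, count now 5. Cache: [apple(c=5)]
  6. access apple: HIT, count now 6. Cache: [apple(c=6)]
  7. access apple: HIT, count now 7. Cache: [apple(c=7)]
  8. access bee: MISS. Cache: [bee(c=1) apple(c=7)]
  9. access rat: MISS. Cache: [bee(c=1) rat(c=1) apple(c=7)]
  10. access bee: HIT, count now 2. Cache: [rat(c=1) bee(c=2) apple(c=7)]
  11. access ant: MISS. Cache: [rat(c=1) ant(c=1) bee(c=2) apple(c=7)]
  12. access apple: HIT, count now 8. Cache: [rat(c=1) ant(c=1) bee(c=2) apple(c=8)]
  13. access apple: HIT, count now 9. Cache: [rat(c=1) ant(c=1) bee(c=2) apple(c=9)]
  14. access rat: HIT, count now 2. Cache: [ant(c=1) bee(c=2) rat(c=2) apple(c=9)]
  15. access cow: MISS. Cache: [ant(c=1) cow(c=1) bee(c=2) rat(c=2) apple(c=9)]
  16. access cow: HIT, count now 2. Cache: [ant(c=1) bee(c=2) rat(c=2) cow(c=2) apple(c=9)]
  17. access rat: HIT, count now 3. Cache: [ant(c=1) bee(c=2) cow(c=2) rat(c=3) apple(c=9)]
  18. access lemon: MISS. Cache: [ant(c=1) lemon(c=1) bee(c=2) cow(c=2) rat(c=3) apple(c=9)]
  19. access ram: MISS, evict ant(c=1). Cache: [lemon(c=1) ram(c=1) bee(c=2) cow(c=2) rat(c=3) apple(c=9)]
  20. access cow: HIT, count now 3. Cache: [lemon(c=1) ram(c=1) bee(c=2) rat(c=3) cow(c=3) apple(c=9)]
  21. access lemon: HIT, count now 2. Cache: [ram(c=1) bee(c=2) lemon(c=2) rat(c=3) cow(c=3) apple(c=9)]
Total: 14 hits, 7 misses, 1 evictions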